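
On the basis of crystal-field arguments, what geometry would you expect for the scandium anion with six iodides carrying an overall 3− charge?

Ligand charges: each iodide is −1. With an overall charge of −3 the scandium centre must be in the +3 oxidation state.
Group 3 minus oxidation state 3 gives a d⁰ configuration.
Coordination number: 6.
Six donors around a single metal centre give an octahedral coordination sphere.

octahedral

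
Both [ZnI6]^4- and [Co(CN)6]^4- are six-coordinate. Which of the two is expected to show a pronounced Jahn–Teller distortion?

[Co(CN)6]^4-

[ZnI6]^4-: Ligand charges: each iodide is −1. With an overall charge of −4 the zinc centre must be in the +2 oxidation state. Zn sits in group 12, so the d-electron count is 12 − 2 = 10. The d¹⁰ configuration leaves the e_g set evenly filled (or empty) — no strong Jahn–Teller driving force.
[Co(CN)6]^4-: Ligand charges: each cyanide is −1. With an overall charge of −4 the cobalt centre must be in the +2 oxidation state. Co sits in group 9, so the d-electron count is 9 − 2 = 7. Cyanide is a strong-field ligand (high in the spectrochemical series) for a first-row metal, so the complex is low-spin. The t₂g⁶e_g¹ (low-spin) configuration has an unevenly filled e_g set; the Jahn–Teller theorem predicts a tetragonal distortion (typically axial elongation) to lift the degeneracy.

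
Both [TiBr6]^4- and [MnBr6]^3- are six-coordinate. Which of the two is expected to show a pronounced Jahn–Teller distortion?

[TiBr6]^4-: Ligand charges: each bromide is −1. With an overall charge of −4 the titanium centre must be in the +2 oxidation state. Ti sits in group 4, so the d-electron count is 4 − 2 = 2. The d² configuration leaves the e_g set evenly filled (or empty) — no strong Jahn–Teller driving force.
[MnBr6]^3-: Ligand charges: each bromide is −1. With an overall charge of −3 the manganese centre must be in the +3 oxidation state. Mn sits in group 7, so the d-electron count is 7 − 3 = 4. Bromide is a weak-field ligand for a first-row metal, so the complex is high-spin. The t₂g³e_g¹ (high-spin) configuration has an unevenly filled e_g set; the Jahn–Teller theorem predicts a tetragonal distortion (typically axial elongation) to lift the degeneracy.

[MnBr6]^3-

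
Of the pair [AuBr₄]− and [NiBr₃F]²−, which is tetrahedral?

[NiBr₃F]²−

For [AuBr₄]−: Summing ligand charges against the −1 overall charge gives an oxidation state of +3 for gold. Group 11 minus oxidation state 3 gives a d⁸ configuration. A 5d d⁸ ion has a large crystal-field splitting; square planar leaves the high-energy d_{x²−y²} orbital empty and maximises CFSE. → square planar.
For [NiBr₃F]²−: Summing ligand charges against the −2 overall charge gives an oxidation state of +2 for nickel. Group 10 minus oxidation state 2 gives a d⁸ configuration. Bromide and fluoride are weak-field ligands. With weak-field ligands the CFSE gain from square planar is small, so a 3d d⁸ ion takes the sterically preferred tetrahedral geometry. → tetrahedral.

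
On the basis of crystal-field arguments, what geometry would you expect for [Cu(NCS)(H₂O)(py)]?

Ligand charges: each isothiocyanate is −1; water is neutral; pyridine is neutral. With an overall charge of 0 the copper centre must be in the +1 oxidation state.
Cu sits in group 11, so the d-electron count is 11 − 1 = 10.
With 3 monodentate ligands the coordination number is 3.
Three ligands around a d¹⁰ centre minimise repulsion in a trigonal-planar arrangement.

trigonal planar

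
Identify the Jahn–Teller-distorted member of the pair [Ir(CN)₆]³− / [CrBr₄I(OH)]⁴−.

[CrBr₄I(OH)]⁴−

[Ir(CN)₆]³−: Ligand charges: each cyanide is −1. With an overall charge of −3 the iridium centre must be in the +3 oxidation state. Iridium is a group-9 element; Ir(III) is therefore d⁶. A 5d ion has a large Δₒ and is invariably low-spin. The d⁶ configuration leaves the e_g set evenly filled (or empty) — no strong Jahn–Teller driving force.
[CrBr₄I(OH)]⁴−: Summing ligand charges against the −4 overall charge gives an oxidation state of +2 for chromium. Cr sits in group 6, so the d-electron count is 6 − 2 = 4. Bromide, hydroxide, and iodide are weak-field ligands for a first-row metal, so the complex is high-spin. The t₂g³e_g¹ (high-spin) configuration has an unevenly filled e_g set; the Jahn–Teller theorem predicts a tetragonal distortion (typically axial elongation) to lift the degeneracy.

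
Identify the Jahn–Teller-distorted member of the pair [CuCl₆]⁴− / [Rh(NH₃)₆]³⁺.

[CuCl₆]⁴−

[CuCl₆]⁴−: Each chloride is −1; balancing the −4 overall charge requires Cu(II). Copper is a group-11 element; Cu(II) is therefore d⁹. The t₂g⁶e_g³ configuration has an unevenly filled e_g set; the Jahn–Teller theorem predicts a tetragonal distortion (typically axial elongation) to lift the degeneracy.
[Rh(NH₃)₆]³⁺: Summing ligand charges against the +3 overall charge gives an oxidation state of +3 for rhodium. Rhodium is a group-9 element; Rh(III) is therefore d⁶. A 4d ion has a large Δₒ and is invariably low-spin. The d⁶ configuration leaves the e_g set evenly filled (or empty) — no strong Jahn–Teller driving force.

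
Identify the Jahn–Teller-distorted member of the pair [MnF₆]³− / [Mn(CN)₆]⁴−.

[MnF₆]³−: Summing ligand charges against the −3 overall charge gives an oxidation state of +3 for manganese. Mn sits in group 7, so the d-electron count is 7 − 3 = 4. Fluoride is a weak-field ligand for a first-row metal, so the complex is high-spin. The t₂g³e_g¹ (high-spin) configuration has an unevenly filled e_g set; the Jahn–Teller theorem predicts a tetragonal distortion (typically axial elongation) to lift the degeneracy.
[Mn(CN)₆]⁴−: Ligand charges: each cyanide is −1. With an overall charge of −4 the manganese centre must be in the +2 oxidation state. Manganese is a group-7 element; Mn(II) is therefore d⁵. Cyanide is a strong-field ligand (high in the spectrochemical series) for a first-row metal, so the complex is low-spin. The d⁵ configuration leaves the e_g set evenly filled (or empty) — no strong Jahn–Teller driving force.

[MnF₆]³−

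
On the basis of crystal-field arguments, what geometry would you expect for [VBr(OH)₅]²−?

octahedral

Summing ligand charges against the −2 overall charge gives an oxidation state of +4 for vanadium.
Vanadium is a group-5 element; V(IV) is therefore d¹.
With 6 monodentate ligands the coordination number is 6.
Six donors around a single metal centre give an octahedral coordination sphere.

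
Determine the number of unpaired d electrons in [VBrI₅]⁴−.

Summing ligand charges against the −4 overall charge gives an oxidation state of +2 for vanadium.
Group 5 minus oxidation state 2 gives a d³ configuration.
In an octahedral field the d³ configuration is t₂g³e_g⁰ (only one arrangement possible), giving 3 unpaired electrons.

3 unpaired electrons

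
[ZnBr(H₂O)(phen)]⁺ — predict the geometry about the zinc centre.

Each bromide is −1; water is neutral; 1,10-phenanthroline is neutral; balancing the +1 overall charge requires Zn(II).
Group 12 minus oxidation state 2 gives a d¹⁰ configuration.
Counting donor atoms: 1×bromide (monodentate) → 1 donor; 1×water (monodentate) → 1 donor; 1×1,10-phenanthroline (bidentate) → 2 donors. Coordination number = 4.
A d¹⁰ ion has no crystal-field stabilisation preference between square planar and tetrahedral, so four ligands adopt the sterically favoured tetrahedral geometry.

tetrahedral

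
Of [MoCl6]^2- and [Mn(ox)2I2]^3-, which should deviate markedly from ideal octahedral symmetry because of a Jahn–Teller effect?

[MoCl6]^2-: Summing ligand charges against the −2 overall charge gives an oxidation state of +4 for molybdenum. Mo sits in group 6, so the d-electron count is 6 − 4 = 2. The d² configuration leaves the e_g set evenly filled (or empty) — no strong Jahn–Teller driving force.
[Mn(ox)2I2]^3-: Ligand charges: each oxalate is −2; each iodide is −1. With an overall charge of −3 the manganese centre must be in the +3 oxidation state. Group 7 minus oxidation state 3 gives a d⁴ configuration. Iodide and oxalate are weak-field ligands for a first-row metal, so the complex is high-spin. The t₂g³e_g¹ (high-spin) configuration has an unevenly filled e_g set; the Jahn–Teller theorem predicts a tetragonal distortion (typically axial elongation) to lift the degeneracy.

[Mn(ox)2I2]^3-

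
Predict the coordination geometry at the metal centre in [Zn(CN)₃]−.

trigonal planar

Ligand charges: each cyanide is −1. With an overall charge of −1 the zinc centre must be in the +2 oxidation state.
Zinc is a group-12 element; Zn(II) is therefore d¹⁰.
With 3 monodentate ligands the coordination number is 3.
Three ligands around a d¹⁰ centre minimise repulsion in a trigonal-planar arrangement.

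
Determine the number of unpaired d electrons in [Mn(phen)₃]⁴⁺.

1,10-phenanthroline is neutral; balancing the +4 overall charge requires Mn(IV).
Manganese is a group-7 element; Mn(IV) is therefore d³.
Counting donor atoms: 3×1,10-phenanthroline (bidentate) → 6 donors. Coordination number = 6.
In an octahedral field the d³ configuration is t₂g³e_g⁰ (only one arrangement possible), giving 3 unpaired electrons.

3 unpaired electrons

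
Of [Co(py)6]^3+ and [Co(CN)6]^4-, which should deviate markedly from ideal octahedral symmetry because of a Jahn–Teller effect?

[Co(CN)6]^4-

[Co(py)6]^3+: Summing ligand charges against the +3 overall charge gives an oxidation state of +3 for cobalt. Co sits in group 9, so the d-electron count is 9 − 3 = 6. Co(III) has an exceptionally large octahedral splitting and is low-spin with essentially every ligand except fluoride. The d⁶ configuration leaves the e_g set evenly filled (or empty) — no strong Jahn–Teller driving force.
[Co(CN)6]^4-: Each cyanide is −1; balancing the −4 overall charge requires Co(II). Cobalt is a group-9 element; Co(II) is therefore d⁷. Cyanide is a strong-field ligand (high in the spectrochemical series) for a first-row metal, so the complex is low-spin. The t₂g⁶e_g¹ (low-spin) configuration has an unevenly filled e_g set; the Jahn–Teller theorem predicts a tetragonal distortion (typically axial elongation) to lift the degeneracy.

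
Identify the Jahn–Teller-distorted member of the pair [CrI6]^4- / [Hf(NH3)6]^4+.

[CrI6]^4-: Ligand charges: each iodide is −1. With an overall charge of −4 the chromium centre must be in the +2 oxidation state. Cr sits in group 6, so the d-electron count is 6 − 2 = 4. Iodide is a weak-field ligand for a first-row metal, so the complex is high-spin. The t₂g³e_g¹ (high-spin) configuration has an unevenly filled e_g set; the Jahn–Teller theorem predicts a tetragonal distortion (typically axial elongation) to lift the degeneracy.
[Hf(NH3)6]^4+: Ammonia is neutral; balancing the +4 overall charge requires Hf(IV). Hf sits in group 4, so the d-electron count is 4 − 4 = 0. The d⁰ configuration leaves the e_g set evenly filled (or empty) — no strong Jahn–Teller driving force.

[CrI6]^4-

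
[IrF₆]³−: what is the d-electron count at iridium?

Each fluoride is −1; balancing the −3 overall charge requires Ir(III).
Ir sits in group 9, so the d-electron count is 9 − 3 = 6.

d6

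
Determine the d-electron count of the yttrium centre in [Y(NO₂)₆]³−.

Ligand charges: each nitro (N-bound nitrite) is −1. With an overall charge of −3 the yttrium centre must be in the +3 oxidation state.
Y sits in group 3, so the d-electron count is 3 − 3 = 0.

d0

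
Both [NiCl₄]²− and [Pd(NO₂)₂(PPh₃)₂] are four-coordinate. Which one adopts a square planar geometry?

[Pd(NO₂)₂(PPh₃)₂]

For [NiCl₄]²−: Ligand charges: each chloride is −1. With an overall charge of −2 the nickel centre must be in the +2 oxidation state. Ni sits in group 10, so the d-electron count is 10 − 2 = 8. Chloride is a weak-field ligand. With weak-field ligands the CFSE gain from square planar is small, so a 3d d⁸ ion takes the sterically preferred tetrahedral geometry. → tetrahedral.
For [Pd(NO₂)₂(PPh₃)₂]: Ligand charges: each nitro (N-bound nitrite) is −1; triphenylphosphine is neutral. With an overall charge of 0 the palladium centre must be in the +2 oxidation state. Palladium is a group-10 element; Pd(II) is therefore d⁸. A 4d d⁸ ion has a large crystal-field splitting; square planar leaves the high-energy d_{x²−y²} orbital empty and maximises CFSE. → square planar.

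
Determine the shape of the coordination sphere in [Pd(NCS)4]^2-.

square planar

Each isothiocyanate is −1; balancing the −2 overall charge requires Pd(II).
Pd sits in group 10, so the d-electron count is 10 − 2 = 8.
Coordination number: 4.
A 4d d⁸ ion has a large crystal-field splitting; square planar leaves the high-energy d_{x²−y²} orbital empty and maximises CFSE.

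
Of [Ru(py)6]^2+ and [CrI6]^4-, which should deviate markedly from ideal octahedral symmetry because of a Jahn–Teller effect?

[CrI6]^4-

[Ru(py)6]^2+: Pyridine is neutral; balancing the +2 overall charge requires Ru(II). Ruthenium is a group-8 element; Ru(II) is therefore d⁶. A 4d ion has a large Δₒ and is invariably low-spin. The d⁶ configuration leaves the e_g set evenly filled (or empty) — no strong Jahn–Teller driving force.
[CrI6]^4-: Summing ligand charges against the −4 overall charge gives an oxidation state of +2 for chromium. Cr sits in group 6, so the d-electron count is 6 − 2 = 4. Iodide is a weak-field ligand for a first-row metal, so the complex is high-spin. The t₂g³e_g¹ (high-spin) configuration has an unevenly filled e_g set; the Jahn–Teller theorem predicts a tetragonal distortion (typically axial elongation) to lift the degeneracy.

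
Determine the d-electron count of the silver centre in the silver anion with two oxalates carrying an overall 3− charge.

d¹⁰

Each oxalate is −2; balancing the −3 overall charge requires Ag(I).
Silver is a group-11 element; Ag(I) is therefore d¹⁰.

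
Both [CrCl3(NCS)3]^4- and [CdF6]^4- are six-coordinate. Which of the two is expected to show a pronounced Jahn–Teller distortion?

[CrCl3(NCS)3]^4-: Ligand charges: each chloride is −1; each isothiocyanate is −1. With an overall charge of −4 the chromium centre must be in the +2 oxidation state. Chromium is a group-6 element; Cr(II) is therefore d⁴. Chloride and isothiocyanate are weak-field ligands for a first-row metal, so the complex is high-spin. The t₂g³e_g¹ (high-spin) configuration has an unevenly filled e_g set; the Jahn–Teller theorem predicts a tetragonal distortion (typically axial elongation) to lift the degeneracy.
[CdF6]^4-: Summing ligand charges against the −4 overall charge gives an oxidation state of +2 for cadmium. Group 12 minus oxidation state 2 gives a d¹⁰ configuration. The d¹⁰ configuration leaves the e_g set evenly filled (or empty) — no strong Jahn–Teller driving force.

[CrCl3(NCS)3]^4-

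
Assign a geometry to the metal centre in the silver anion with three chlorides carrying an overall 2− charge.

Summing ligand charges against the −2 overall charge gives an oxidation state of +1 for silver.
Silver is a group-11 element; Ag(I) is therefore d¹⁰.
Coordination number: 3.
Three ligands around a d¹⁰ centre minimise repulsion in a trigonal-planar arrangement.

trigonal planar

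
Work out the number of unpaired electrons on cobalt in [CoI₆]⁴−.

Each iodide is −1; balancing the −4 overall charge requires Co(II).
Group 9 minus oxidation state 2 gives a d⁷ configuration.
The spin state decides the count: Iodide is a weak-field ligand for a first-row metal, so the complex is high-spin.
An octahedral high-spin d⁷ ion is t₂g⁵e_g², giving 3 unpaired electrons.

3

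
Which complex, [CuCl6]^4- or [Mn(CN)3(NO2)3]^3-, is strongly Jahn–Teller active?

[CuCl6]^4-: Summing ligand charges against the −4 overall charge gives an oxidation state of +2 for copper. Copper is a group-11 element; Cu(II) is therefore d⁹. The t₂g⁶e_g³ configuration has an unevenly filled e_g set; the Jahn–Teller theorem predicts a tetragonal distortion (typically axial elongation) to lift the degeneracy.
[Mn(CN)3(NO2)3]^3-: Summing ligand charges against the −3 overall charge gives an oxidation state of +3 for manganese. Group 7 minus oxidation state 3 gives a d⁴ configuration. Cyanide and nitro (N-bound nitrite) are strong-field ligands (high in the spectrochemical series) for a first-row metal, so the complex is low-spin. The d⁴ configuration leaves the e_g set evenly filled (or empty) — no strong Jahn–Teller driving force.

[CuCl6]^4-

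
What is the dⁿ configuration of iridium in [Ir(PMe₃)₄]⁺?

d⁸

Trimethylphosphine is neutral; balancing the +1 overall charge requires Ir(I).
Iridium is a group-9 element; Ir(I) is therefore d⁸.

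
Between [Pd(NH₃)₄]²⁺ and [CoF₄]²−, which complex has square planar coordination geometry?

[Pd(NH₃)₄]²⁺

For [Pd(NH₃)₄]²⁺: Ammonia is neutral; balancing the +2 overall charge requires Pd(II). Group 10 minus oxidation state 2 gives a d⁸ configuration. A 4d d⁸ ion has a large crystal-field splitting; square planar leaves the high-energy d_{x²−y²} orbital empty and maximises CFSE. → square planar.
For [CoF₄]²−: Summing ligand charges against the −2 overall charge gives an oxidation state of +2 for cobalt. Co sits in group 9, so the d-electron count is 9 − 2 = 7. For a high-spin 3d d⁷ ion with weak-field ligands the small Δₜ gives little square-planar CFSE advantage, so four ligands adopt the sterically favoured tetrahedral geometry. → tetrahedral.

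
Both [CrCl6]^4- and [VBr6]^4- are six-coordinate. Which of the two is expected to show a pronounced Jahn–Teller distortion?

[CrCl6]^4-: Each chloride is −1; balancing the −4 overall charge requires Cr(II). Group 6 minus oxidation state 2 gives a d⁴ configuration. Chloride is a weak-field ligand for a first-row metal, so the complex is high-spin. The t₂g³e_g¹ (high-spin) configuration has an unevenly filled e_g set; the Jahn–Teller theorem predicts a tetragonal distortion (typically axial elongation) to lift the degeneracy.
[VBr6]^4-: Ligand charges: each bromide is −1. With an overall charge of −4 the vanadium centre must be in the +2 oxidation state. Vanadium is a group-5 element; V(II) is therefore d³. The d³ configuration leaves the e_g set evenly filled (or empty) — no strong Jahn–Teller driving force.

[CrCl6]^4-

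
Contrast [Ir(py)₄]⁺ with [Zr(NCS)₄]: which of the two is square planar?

For [Ir(py)₄]⁺: Summing ligand charges against the +1 overall charge gives an oxidation state of +1 for iridium. Iridium is a group-9 element; Ir(I) is therefore d⁸. A 5d d⁸ ion has a large crystal-field splitting; square planar leaves the high-energy d_{x²−y²} orbital empty and maximises CFSE. → square planar.
For [Zr(NCS)₄]: Summing ligand charges against the 0 overall charge gives an oxidation state of +4 for zirconium. Group 4 minus oxidation state 4 gives a d⁰ configuration. A d⁰ ion has no crystal-field stabilisation preference between square planar and tetrahedral, so four ligands adopt the sterically favoured tetrahedral geometry. → tetrahedral.

[Ir(py)₄]⁺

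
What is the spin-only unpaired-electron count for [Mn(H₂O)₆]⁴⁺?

Summing ligand charges against the +4 overall charge gives an oxidation state of +4 for manganese.
Group 7 minus oxidation state 4 gives a d³ configuration.
In an octahedral field the d³ configuration is t₂g³e_g⁰ (only one arrangement possible), giving 3 unpaired electrons.

3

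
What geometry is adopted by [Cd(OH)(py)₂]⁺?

Summing ligand charges against the +1 overall charge gives an oxidation state of +2 for cadmium.
Cadmium is a group-12 element; Cd(II) is therefore d¹⁰.
With 3 monodentate ligands the coordination number is 3.
Three ligands around a d¹⁰ centre minimise repulsion in a trigonal-planar arrangement.

trigonal planar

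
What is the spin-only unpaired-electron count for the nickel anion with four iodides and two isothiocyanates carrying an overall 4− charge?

2

Ligand charges: each iodide is −1; each isothiocyanate is −1. With an overall charge of −4 the nickel centre must be in the +2 oxidation state.
Group 10 minus oxidation state 2 gives a d⁸ configuration.
In an octahedral field the d⁸ configuration is t₂g⁶e_g² (only one arrangement possible), giving 2 unpaired electrons.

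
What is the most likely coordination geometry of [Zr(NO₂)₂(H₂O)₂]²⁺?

tetrahedral

Ligand charges: each nitro (N-bound nitrite) is −1; water is neutral. With an overall charge of +2 the zirconium centre must be in the +4 oxidation state.
Zirconium is a group-4 element; Zr(IV) is therefore d⁰.
Coordination number: 4.
A d⁰ ion has no crystal-field stabilisation preference between square planar and tetrahedral, so four ligands adopt the sterically favoured tetrahedral geometry.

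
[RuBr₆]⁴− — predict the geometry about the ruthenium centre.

octahedral

Ligand charges: each bromide is −1. With an overall charge of −4 the ruthenium centre must be in the +2 oxidation state.
Ruthenium is a group-8 element; Ru(II) is therefore d⁶.
With 6 monodentate ligands the coordination number is 6.
Six donors around a single metal centre give an octahedral coordination sphere.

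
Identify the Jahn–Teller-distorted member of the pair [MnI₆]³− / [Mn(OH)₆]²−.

[MnI₆]³−: Each iodide is −1; balancing the −3 overall charge requires Mn(III). Manganese is a group-7 element; Mn(III) is therefore d⁴. Iodide is a weak-field ligand for a first-row metal, so the complex is high-spin. The t₂g³e_g¹ (high-spin) configuration has an unevenly filled e_g set; the Jahn–Teller theorem predicts a tetragonal distortion (typically axial elongation) to lift the degeneracy.
[Mn(OH)₆]²−: Each hydroxide is −1; balancing the −2 overall charge requires Mn(IV). Manganese is a group-7 element; Mn(IV) is therefore d³. The d³ configuration leaves the e_g set evenly filled (or empty) — no strong Jahn–Teller driving force.

[MnI₆]³−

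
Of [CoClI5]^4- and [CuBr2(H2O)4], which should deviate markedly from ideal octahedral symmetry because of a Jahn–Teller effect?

[CoClI5]^4-: Summing ligand charges against the −4 overall charge gives an oxidation state of +2 for cobalt. Co sits in group 9, so the d-electron count is 9 − 2 = 7. Chloride and iodide are weak-field ligands for a first-row metal, so the complex is high-spin. The d⁷ configuration leaves the e_g set evenly filled (or empty) — no strong Jahn–Teller driving force.
[CuBr2(H2O)4]: Summing ligand charges against the 0 overall charge gives an oxidation state of +2 for copper. Copper is a group-11 element; Cu(II) is therefore d⁹. The t₂g⁶e_g³ configuration has an unevenly filled e_g set; the Jahn–Teller theorem predicts a tetragonal distortion (typically axial elongation) to lift the degeneracy.

[CuBr2(H2O)4]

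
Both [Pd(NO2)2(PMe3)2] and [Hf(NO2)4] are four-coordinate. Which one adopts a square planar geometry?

[Pd(NO2)2(PMe3)2]

For [Pd(NO2)2(PMe3)2]: Summing ligand charges against the 0 overall charge gives an oxidation state of +2 for palladium. Group 10 minus oxidation state 2 gives a d⁸ configuration. A 4d d⁸ ion has a large crystal-field splitting; square planar leaves the high-energy d_{x²−y²} orbital empty and maximises CFSE. → square planar.
For [Hf(NO2)4]: Ligand charges: each nitro (N-bound nitrite) is −1. With an overall charge of 0 the hafnium centre must be in the +4 oxidation state. Group 4 minus oxidation state 4 gives a d⁰ configuration. A d⁰ ion has no crystal-field stabilisation preference between square planar and tetrahedral, so four ligands adopt the sterically favoured tetrahedral geometry. → tetrahedral.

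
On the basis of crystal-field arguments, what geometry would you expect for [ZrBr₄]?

tetrahedral

Ligand charges: each bromide is −1. With an overall charge of 0 the zirconium centre must be in the +4 oxidation state.
Zr sits in group 4, so the d-electron count is 4 − 4 = 0.
With 4 monodentate ligands the coordination number is 4.
A d⁰ ion has no crystal-field stabilisation preference between square planar and tetrahedral, so four ligands adopt the sterically favoured tetrahedral geometry.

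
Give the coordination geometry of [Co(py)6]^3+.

octahedral

Ligand charges: pyridine is neutral. With an overall charge of +3 the cobalt centre must be in the +3 oxidation state.
Group 9 minus oxidation state 3 gives a d⁶ configuration.
Coordination number: 6.
Six donors around a single metal centre give an octahedral coordination sphere.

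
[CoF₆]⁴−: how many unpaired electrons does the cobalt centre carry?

Summing ligand charges against the −4 overall charge gives an oxidation state of +2 for cobalt.
Co sits in group 9, so the d-electron count is 9 − 2 = 7.
The spin state decides the count: Fluoride is a weak-field ligand for a first-row metal, so the complex is high-spin.
An octahedral high-spin d⁷ ion is t₂g⁵e_g², giving 3 unpaired electrons.

3 unpaired electrons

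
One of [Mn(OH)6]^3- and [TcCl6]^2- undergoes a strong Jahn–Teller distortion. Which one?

[Mn(OH)6]^3-

[Mn(OH)6]^3-: Summing ligand charges against the −3 overall charge gives an oxidation state of +3 for manganese. Manganese is a group-7 element; Mn(III) is therefore d⁴. Hydroxide is a weak-field ligand for a first-row metal, so the complex is high-spin. The t₂g³e_g¹ (high-spin) configuration has an unevenly filled e_g set; the Jahn–Teller theorem predicts a tetragonal distortion (typically axial elongation) to lift the degeneracy.
[TcCl6]^2-: Each chloride is −1; balancing the −2 overall charge requires Tc(IV). Technetium is a group-7 element; Tc(IV) is therefore d³. The d³ configuration leaves the e_g set evenly filled (or empty) — no strong Jahn–Teller driving force.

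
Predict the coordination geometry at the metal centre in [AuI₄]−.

square planar

Ligand charges: each iodide is −1. With an overall charge of −1 the gold centre must be in the +3 oxidation state.
Gold is a group-11 element; Au(III) is therefore d⁸.
Coordination number: 4.
A 5d d⁸ ion has a large crystal-field splitting; square planar leaves the high-energy d_{x²−y²} orbital empty and maximises CFSE.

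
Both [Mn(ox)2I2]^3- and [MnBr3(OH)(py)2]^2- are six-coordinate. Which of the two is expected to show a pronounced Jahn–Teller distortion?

[Mn(ox)2I2]^3-

[Mn(ox)2I2]^3-: Each oxalate is −2; each iodide is −1; balancing the −3 overall charge requires Mn(III). Mn sits in group 7, so the d-electron count is 7 − 3 = 4. Iodide and oxalate are weak-field ligands for a first-row metal, so the complex is high-spin. The t₂g³e_g¹ (high-spin) configuration has an unevenly filled e_g set; the Jahn–Teller theorem predicts a tetragonal distortion (typically axial elongation) to lift the degeneracy.
[MnBr3(OH)(py)2]^2-: Each bromide is −1; each hydroxide is −1; pyridine is neutral; balancing the −2 overall charge requires Mn(II). Mn sits in group 7, so the d-electron count is 7 − 2 = 5. Bromide and hydroxide are weak-field ligands for a first-row metal, so the complex is high-spin. The d⁵ configuration leaves the e_g set evenly filled (or empty) — no strong Jahn–Teller driving force.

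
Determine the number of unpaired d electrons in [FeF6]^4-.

Summing ligand charges against the −4 overall charge gives an oxidation state of +2 for iron.
Group 8 minus oxidation state 2 gives a d⁶ configuration.
The spin state decides the count: Fluoride is a weak-field ligand for a first-row metal, so the complex is high-spin.
An octahedral high-spin d⁶ ion is t₂g⁴e_g², giving 4 unpaired electrons.

4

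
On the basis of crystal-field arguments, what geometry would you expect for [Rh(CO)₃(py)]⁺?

Carbonyl is neutral; pyridine is neutral; balancing the +1 overall charge requires Rh(I).
Rh sits in group 9, so the d-electron count is 9 − 1 = 8.
Coordination number: 4.
A 4d d⁸ ion has a large crystal-field splitting; square planar leaves the high-energy d_{x²−y²} orbital empty and maximises CFSE.

square planar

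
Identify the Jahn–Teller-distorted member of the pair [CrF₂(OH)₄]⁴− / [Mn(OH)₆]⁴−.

[CrF₂(OH)₄]⁴−: Each fluoride is −1; each hydroxide is −1; balancing the −4 overall charge requires Cr(II). Group 6 minus oxidation state 2 gives a d⁴ configuration. Fluoride and hydroxide are weak-field ligands for a first-row metal, so the complex is high-spin. The t₂g³e_g¹ (high-spin) configuration has an unevenly filled e_g set; the Jahn–Teller theorem predicts a tetragonal distortion (typically axial elongation) to lift the degeneracy.
[Mn(OH)₆]⁴−: Each hydroxide is −1; balancing the −4 overall charge requires Mn(II). Mn sits in group 7, so the d-electron count is 7 − 2 = 5. Hydroxide is a weak-field ligand for a first-row metal, so the complex is high-spin. The d⁵ configuration leaves the e_g set evenly filled (or empty) — no strong Jahn–Teller driving force.

[CrF₂(OH)₄]⁴−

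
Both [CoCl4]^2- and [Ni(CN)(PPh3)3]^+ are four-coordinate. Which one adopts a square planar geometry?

For [CoCl4]^2-: Each chloride is −1; balancing the −2 overall charge requires Co(II). Group 9 minus oxidation state 2 gives a d⁷ configuration. For a high-spin 3d d⁷ ion with weak-field ligands the small Δₜ gives little square-planar CFSE advantage, so four ligands adopt the sterically favoured tetrahedral geometry. → tetrahedral.
For [Ni(CN)(PPh3)3]^+: Each cyanide is −1; triphenylphosphine is neutral; balancing the +1 overall charge requires Ni(II). Group 10 minus oxidation state 2 gives a d⁸ configuration. Cyanide and triphenylphosphine are strong-field ligands (high in the spectrochemical series). A 3d d⁸ ion with strong-field ligands gains enough CFSE to favour square planar over tetrahedral. → square planar.

[Ni(CN)(PPh3)3]^+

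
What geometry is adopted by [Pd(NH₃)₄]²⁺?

square planar

Summing ligand charges against the +2 overall charge gives an oxidation state of +2 for palladium.
Palladium is a group-10 element; Pd(II) is therefore d⁸.
With 4 monodentate ligands the coordination number is 4.
A 4d d⁸ ion has a large crystal-field splitting; square planar leaves the high-energy d_{x²−y²} orbital empty and maximises CFSE.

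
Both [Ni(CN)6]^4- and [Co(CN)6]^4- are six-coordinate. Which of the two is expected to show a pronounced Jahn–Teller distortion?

[Co(CN)6]^4-

[Ni(CN)6]^4-: Summing ligand charges against the −4 overall charge gives an oxidation state of +2 for nickel. Ni sits in group 10, so the d-electron count is 10 − 2 = 8. The d⁸ configuration leaves the e_g set evenly filled (or empty) — no strong Jahn–Teller driving force.
[Co(CN)6]^4-: Summing ligand charges against the −4 overall charge gives an oxidation state of +2 for cobalt. Co sits in group 9, so the d-electron count is 9 − 2 = 7. Cyanide is a strong-field ligand (high in the spectrochemical series) for a first-row metal, so the complex is low-spin. The t₂g⁶e_g¹ (low-spin) configuration has an unevenly filled e_g set; the Jahn–Teller theorem predicts a tetragonal distortion (typically axial elongation) to lift the degeneracy.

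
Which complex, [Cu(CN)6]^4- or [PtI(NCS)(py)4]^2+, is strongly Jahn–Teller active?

[Cu(CN)6]^4-

[Cu(CN)6]^4-: Ligand charges: each cyanide is −1. With an overall charge of −4 the copper centre must be in the +2 oxidation state. Group 11 minus oxidation state 2 gives a d⁹ configuration. The t₂g⁶e_g³ configuration has an unevenly filled e_g set; the Jahn–Teller theorem predicts a tetragonal distortion (typically axial elongation) to lift the degeneracy.
[PtI(NCS)(py)4]^2+: Ligand charges: each iodide is −1; each isothiocyanate is −1; pyridine is neutral. With an overall charge of +2 the platinum centre must be in the +4 oxidation state. Group 10 minus oxidation state 4 gives a d⁶ configuration. A 5d ion has a large Δₒ and is invariably low-spin. The d⁶ configuration leaves the e_g set evenly filled (or empty) — no strong Jahn–Teller driving force.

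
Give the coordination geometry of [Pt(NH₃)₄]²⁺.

Ammonia is neutral; balancing the +2 overall charge requires Pt(II).
Platinum is a group-10 element; Pt(II) is therefore d⁸.
Coordination number: 4.
A 5d d⁸ ion has a large crystal-field splitting; square planar leaves the high-energy d_{x²−y²} orbital empty and maximises CFSE.

square planar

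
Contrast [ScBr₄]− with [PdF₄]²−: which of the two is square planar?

[PdF₄]²−

For [ScBr₄]−: Each bromide is −1; balancing the −1 overall charge requires Sc(III). Group 3 minus oxidation state 3 gives a d⁰ configuration. A d⁰ ion has no crystal-field stabilisation preference between square planar and tetrahedral, so four ligands adopt the sterically favoured tetrahedral geometry. → tetrahedral.
For [PdF₄]²−: Ligand charges: each fluoride is −1. With an overall charge of −2 the palladium centre must be in the +2 oxidation state. Pd sits in group 10, so the d-electron count is 10 − 2 = 8. A 4d d⁸ ion has a large crystal-field splitting; square planar leaves the high-energy d_{x²−y²} orbital empty and maximises CFSE. → square planar.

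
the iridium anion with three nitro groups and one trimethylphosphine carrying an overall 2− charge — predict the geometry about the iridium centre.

square planar

Summing ligand charges against the −2 overall charge gives an oxidation state of +1 for iridium.
Ir sits in group 9, so the d-electron count is 9 − 1 = 8.
With 4 monodentate ligands the coordination number is 4.
A 5d d⁸ ion has a large crystal-field splitting; square planar leaves the high-energy d_{x²−y²} orbital empty and maximises CFSE.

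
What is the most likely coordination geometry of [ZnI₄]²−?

tetrahedral

Summing ligand charges against the −2 overall charge gives an oxidation state of +2 for zinc.
Zn sits in group 12, so the d-electron count is 12 − 2 = 10.
With 4 monodentate ligands the coordination number is 4.
A d¹⁰ ion has no crystal-field stabilisation preference between square planar and tetrahedral, so four ligands adopt the sterically favoured tetrahedral geometry.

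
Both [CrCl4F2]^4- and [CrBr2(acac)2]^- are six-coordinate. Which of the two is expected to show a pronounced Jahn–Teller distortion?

[CrCl4F2]^4-: Summing ligand charges against the −4 overall charge gives an oxidation state of +2 for chromium. Chromium is a group-6 element; Cr(II) is therefore d⁴. Chloride and fluoride are weak-field ligands for a first-row metal, so the complex is high-spin. The t₂g³e_g¹ (high-spin) configuration has an unevenly filled e_g set; the Jahn–Teller theorem predicts a tetragonal distortion (typically axial elongation) to lift the degeneracy.
[CrBr2(acac)2]^-: Summing ligand charges against the −1 overall charge gives an oxidation state of +3 for chromium. Group 6 minus oxidation state 3 gives a d³ configuration. The d³ configuration leaves the e_g set evenly filled (or empty) — no strong Jahn–Teller driving force.

[CrCl4F2]^4-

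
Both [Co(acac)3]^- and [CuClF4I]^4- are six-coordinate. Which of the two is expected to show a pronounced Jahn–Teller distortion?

[Co(acac)3]^-: Each acetylacetonate is −1; balancing the −1 overall charge requires Co(II). Cobalt is a group-9 element; Co(II) is therefore d⁷. Acetylacetonate is a weak-field ligand for a first-row metal, so the complex is high-spin. The d⁷ configuration leaves the e_g set evenly filled (or empty) — no strong Jahn–Teller driving force.
[CuClF4I]^4-: Summing ligand charges against the −4 overall charge gives an oxidation state of +2 for copper. Cu sits in group 11, so the d-electron count is 11 − 2 = 9. The t₂g⁶e_g³ configuration has an unevenly filled e_g set; the Jahn–Teller theorem predicts a tetragonal distortion (typically axial elongation) to lift the degeneracy.

[CuClF4I]^4-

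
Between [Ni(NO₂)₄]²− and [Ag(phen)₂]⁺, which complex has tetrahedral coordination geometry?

For [Ni(NO₂)₄]²−: Summing ligand charges against the −2 overall charge gives an oxidation state of +2 for nickel. Group 10 minus oxidation state 2 gives a d⁸ configuration. Nitro (N-bound nitrite) is a strong-field ligand (high in the spectrochemical series). A 3d d⁸ ion with strong-field ligands gains enough CFSE to favour square planar over tetrahedral. → square planar.
For [Ag(phen)₂]⁺: Summing ligand charges against the +1 overall charge gives an oxidation state of +1 for silver. Silver is a group-11 element; Ag(I) is therefore d¹⁰. A d¹⁰ ion has no crystal-field stabilisation preference between square planar and tetrahedral, so four ligands adopt the sterically favoured tetrahedral geometry. → tetrahedral.

[Ag(phen)₂]⁺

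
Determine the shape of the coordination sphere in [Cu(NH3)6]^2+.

octahedral

Ammonia is neutral; balancing the +2 overall charge requires Cu(II).
Group 11 minus oxidation state 2 gives a d⁹ configuration.
With 6 monodentate ligands the coordination number is 6.
Six donors around a single metal centre give an octahedral coordination sphere.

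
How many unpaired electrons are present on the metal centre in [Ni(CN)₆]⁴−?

Ligand charges: each cyanide is −1. With an overall charge of −4 the nickel centre must be in the +2 oxidation state.
Nickel is a group-10 element; Ni(II) is therefore d⁸.
In an octahedral field the d⁸ configuration is t₂g⁶e_g² (only one arrangement possible), giving 2 unpaired electrons.

2 unpaired electrons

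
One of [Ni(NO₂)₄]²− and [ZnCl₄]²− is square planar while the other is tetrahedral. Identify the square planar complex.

For [Ni(NO₂)₄]²−: Ligand charges: each nitro (N-bound nitrite) is −1. With an overall charge of −2 the nickel centre must be in the +2 oxidation state. Nickel is a group-10 element; Ni(II) is therefore d⁸. Nitro (N-bound nitrite) is a strong-field ligand (high in the spectrochemical series). A 3d d⁸ ion with strong-field ligands gains enough CFSE to favour square planar over tetrahedral. → square planar.
For [ZnCl₄]²−: Each chloride is −1; balancing the −2 overall charge requires Zn(II). Zn sits in group 12, so the d-electron count is 12 − 2 = 10. A d¹⁰ ion has no crystal-field stabilisation preference between square planar and tetrahedral, so four ligands adopt the sterically favoured tetrahedral geometry. → tetrahedral.

[Ni(NO₂)₄]²−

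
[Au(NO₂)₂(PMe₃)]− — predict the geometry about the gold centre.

trigonal planar

Ligand charges: each nitro (N-bound nitrite) is −1; trimethylphosphine is neutral. With an overall charge of −1 the gold centre must be in the +1 oxidation state.
Au sits in group 11, so the d-electron count is 11 − 1 = 10.
With 3 monodentate ligands the coordination number is 3.
Three ligands around a d¹⁰ centre minimise repulsion in a trigonal-planar arrangement.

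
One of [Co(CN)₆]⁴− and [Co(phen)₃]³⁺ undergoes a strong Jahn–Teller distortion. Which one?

[Co(CN)₆]⁴−

[Co(CN)₆]⁴−: Ligand charges: each cyanide is −1. With an overall charge of −4 the cobalt centre must be in the +2 oxidation state. Cobalt is a group-9 element; Co(II) is therefore d⁷. Cyanide is a strong-field ligand (high in the spectrochemical series) for a first-row metal, so the complex is low-spin. The t₂g⁶e_g¹ (low-spin) configuration has an unevenly filled e_g set; the Jahn–Teller theorem predicts a tetragonal distortion (typically axial elongation) to lift the degeneracy.
[Co(phen)₃]³⁺: 1,10-phenanthroline is neutral; balancing the +3 overall charge requires Co(III). Cobalt is a group-9 element; Co(III) is therefore d⁶. Co(III) has an exceptionally large octahedral splitting and is low-spin with essentially every ligand except fluoride. The d⁶ configuration leaves the e_g set evenly filled (or empty) — no strong Jahn–Teller driving force.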